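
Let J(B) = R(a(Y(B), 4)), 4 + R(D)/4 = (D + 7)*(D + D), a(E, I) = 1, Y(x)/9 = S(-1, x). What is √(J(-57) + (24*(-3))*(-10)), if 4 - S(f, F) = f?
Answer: 16*√3 ≈ 27.713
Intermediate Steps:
S(f, F) = 4 - f
Y(x) = 45 (Y(x) = 9*(4 - 1*(-1)) = 9*(4 + 1) = 9*5 = 45)
R(D) = -16 + 8*D*(7 + D) (R(D) = -16 + 4*((D + 7)*(D + D)) = -16 + 4*((7 + D)*(2*D)) = -16 + 4*(2*D*(7 + D)) = -16 + 8*D*(7 + D))
J(B) = 48 (J(B) = -16 + 8*1² + 56*1 = -16 + 8*1 + 56 = -16 + 8 + 56 = 48)
√(J(-57) + (24*(-3))*(-10)) = √(48 + (24*(-3))*(-10)) = √(48 - 72*(-10)) = √(48 + 720) = √768 = 16*√3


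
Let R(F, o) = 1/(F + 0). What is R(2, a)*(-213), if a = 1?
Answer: -213/2 ≈ -106.50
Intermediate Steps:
R(F, o) = 1/F
R(2, a)*(-213) = -213/2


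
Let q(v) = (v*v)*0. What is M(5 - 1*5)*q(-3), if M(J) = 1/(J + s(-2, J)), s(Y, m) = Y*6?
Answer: 0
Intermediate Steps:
s(Y, m) = 6*Y
q(v) = 0 (q(v) = v²*0 = 0)
M(J) = 1/(-12 + J) (M(J) = 1/(J + 6*(-2)) = 1/(J - 12) = 1/(-12 + J))
M(5 - 1*5)*q(-3) = 0/(-12 + (5 - 1*5)) = 0/(-12 + (5 - 5)) = 0/(-12 + 0) = 0/(-12) = -1/12*0 = 0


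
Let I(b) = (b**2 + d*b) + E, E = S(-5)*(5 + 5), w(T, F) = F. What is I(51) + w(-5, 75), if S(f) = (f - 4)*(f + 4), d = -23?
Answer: 1593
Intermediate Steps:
S(f) = (-4 + f)*(4 + f)
E = 90 (E = (-16 + (-5)**2)*(5 + 5) = (-16 + 25)*10 = 9*10 = 90)
I(b) = 90 + b**2 - 23*b (I(b) = (b**2 - 23*b) + 90 = 90 + b**2 - 23*b)
I(51) + w(-5, 75) = (90 + 51**2 - 23*51) + 75 = (90 + 2601 - 1173) + 75 = 1518 + 75 = 1593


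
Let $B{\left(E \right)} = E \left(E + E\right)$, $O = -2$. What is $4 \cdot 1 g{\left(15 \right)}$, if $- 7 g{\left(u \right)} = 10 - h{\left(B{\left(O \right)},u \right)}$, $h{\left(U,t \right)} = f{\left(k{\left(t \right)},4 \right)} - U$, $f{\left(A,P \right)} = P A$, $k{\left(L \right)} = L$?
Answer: $24$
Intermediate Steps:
$f{\left(A,P \right)} = A P$
$B{\left(E \right)} = 2 E^{2}$ ($B{\left(E \right)} = E 2 E = 2 E^{2}$)
$h{\left(U,t \right)} = - U + 4 t$ ($h{\left(U,t \right)} = t 4 - U = 4 t - U = - U + 4 t$)
$g{\left(u \right)} = - \frac{18}{7} + \frac{4 u}{7}$ ($g{\left(u \right)} = - \frac{10 - \left(- 2 \left(-2\right)^{2} + 4 u\right)}{7} = - \frac{10 - \left(- 2 \cdot 4 + 4 u\right)}{7} = - \frac{10 - \left(\left(-1\right) 8 + 4 u\right)}{7} = - \frac{10 - \left(-8 + 4 u\right)}{7} = - \frac{18 - 4 u}{7} = - \frac{18}{7} + \frac{4 u}{7}$)
$4 \cdot 1 g{\left(15 \right)} = 4 \cdot 1 \left(- \frac{18}{7} + \frac{4}{7} \cdot 15\right) = 4 \left(- \frac{18}{7} + \frac{60}{7}\right) = 4 \cdot 6 = 24$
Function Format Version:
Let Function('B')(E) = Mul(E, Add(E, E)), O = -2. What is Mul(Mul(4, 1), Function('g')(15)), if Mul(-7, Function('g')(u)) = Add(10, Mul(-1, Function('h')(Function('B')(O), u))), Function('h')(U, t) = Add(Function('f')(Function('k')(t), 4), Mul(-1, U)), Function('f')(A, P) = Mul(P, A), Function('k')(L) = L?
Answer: 24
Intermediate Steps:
Function('f')(A, P) = Mul(A, P)
Function('B')(E) = Mul(2, Pow(E, 2)) (Function('B')(E) = Mul(E, Mul(2, E)) = Mul(2, Pow(E, 2)))
Function('h')(U, t) = Add(Mul(-1, U), Mul(4, t)) (Function('h')(U, t) = Add(Mul(t, 4), Mul(-1, U)) = Add(Mul(4, t), Mul(-1, U)) = Add(Mul(-1, U), Mul(4, t)))
Function('g')(u) = Add(Rational(-18, 7), Mul(Rational(4, 7), u)) (Function('g')(u) = Mul(Rational(-1, 7), Add(10, Mul(-1, Add(Mul(-1, Mul(2, Pow(-2, 2))), Mul(4, u))))) = Mul(Rational(-1, 7), Add(10, Mul(-1, Add(Mul(-1, Mul(2, 4)), Mul(4, u))))) = Mul(Rational(-1, 7), Add(10, Mul(-1, Add(Mul(-1, 8), Mul(4, u))))) = Mul(Rational(-1, 7), Add(10, Mul(-1, Add(-8, Mul(4, u))))) = Mul(Rational(-1, 7), Add(10, Add(8, Mul(-4, u)))) = Mul(Rational(-1, 7), Add(18, Mul(-4, u))) = Add(Rational(-18, 7), Mul(Rational(4, 7), u)))
Mul(Mul(4, 1), Function('g')(15)) = Mul(Mul(4, 1), Add(Rational(-18, 7), Mul(Rational(4, 7), 15))) = Mul(4, Add(Rational(-18, 7), Rational(60, 7))) = Mul(4, 6) = 24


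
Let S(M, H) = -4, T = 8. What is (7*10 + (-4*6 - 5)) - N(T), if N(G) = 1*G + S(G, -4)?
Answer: 37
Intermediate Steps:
N(G) = -4 + G (N(G) = 1*G - 4 = G - 4 = -4 + G)
(7*10 + (-4*6 - 5)) - N(T) = (7*10 + (-4*6 - 5)) - (-4 + 8) = (70 + (-24 - 5)) - 1*4 = (70 - 29) - 4 = 41 - 4 = 37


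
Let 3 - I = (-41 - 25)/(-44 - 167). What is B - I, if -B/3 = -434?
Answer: 274155/211 ≈ 1299.3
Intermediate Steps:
B = 1302 (B = -3*(-434) = 1302)
I = 567/211 (I = 3 - (-41 - 25)/(-44 - 167) = 3 - (-66)/(-211) = 3 - (-66)*(-1)/211 = 3 - 1*66/211 = 3 - 66/211 = 567/211 ≈ 2.6872)
B - I = 1302 - 1*567/211 = 1302 - 567/211 = 274155/211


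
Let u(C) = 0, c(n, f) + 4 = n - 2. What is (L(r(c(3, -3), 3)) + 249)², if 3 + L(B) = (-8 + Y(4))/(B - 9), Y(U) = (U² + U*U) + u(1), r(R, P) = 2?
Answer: 2883204/49 ≈ 58841.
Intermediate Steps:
c(n, f) = -6 + n (c(n, f) = -4 + (n - 2) = -4 + (-2 + n) = -6 + n)
Y(U) = 2*U² (Y(U) = (U² + U*U) + 0 = (U² + U²) + 0 = 2*U² + 0 = 2*U²)
L(B) = -3 + 24/(-9 + B) (L(B) = -3 + (-8 + 2*4²)/(B - 9) = -3 + (-8 + 2*16)/(-9 + B) = -3 + (-8 + 32)/(-9 + B) = -3 + 24/(-9 + B))
(L(r(c(3, -3), 3)) + 249)² = (3*(17 - 1*2)/(-9 + 2) + 249)² = (3*(17 - 2)/(-7) + 249)² = (3*(-⅐)*15 + 249)² = (-45/7 + 249)² = (1698/7)² = 2883204/49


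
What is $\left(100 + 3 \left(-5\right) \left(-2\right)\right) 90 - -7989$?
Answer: $19689$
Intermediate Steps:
$\left(100 + 3 \left(-5\right) \left(-2\right)\right) 90 - -7989 = \left(100 - -30\right) 90 + 7989 = \left(100 + 30\right) 90 + 7989 = 130 \cdot 90 + 7989 = 11700 + 7989 = 19689$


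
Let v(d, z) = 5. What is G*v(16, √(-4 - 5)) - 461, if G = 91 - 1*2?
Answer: -16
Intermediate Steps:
G = 89 (G = 91 - 2 = 89)
G*v(16, √(-4 - 5)) - 461 = 89*5 - 461 = 445 - 461 = -16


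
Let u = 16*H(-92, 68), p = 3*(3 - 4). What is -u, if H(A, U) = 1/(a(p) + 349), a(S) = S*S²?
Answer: -8/161 ≈ -0.049689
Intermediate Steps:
p = -3 (p = 3*(-1) = -3)
a(S) = S³
H(A, U) = 1/322 (H(A, U) = 1/((-3)³ + 349) = 1/(-27 + 349) = 1/322)
u = 8/161 (u = 16*(1/322) = 8/161 ≈ 0.049689)
-u = -1*8/161 = -8/161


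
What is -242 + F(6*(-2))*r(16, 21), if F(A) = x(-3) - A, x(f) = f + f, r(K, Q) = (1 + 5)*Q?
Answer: 514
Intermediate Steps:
r(K, Q) = 6*Q
x(f) = 2*f
F(A) = -6 - A (F(A) = 2*(-3) - A = -6 - A)
-242 + F(6*(-2))*r(16, 21) = -242 + (-6 - 6*(-2))*(6*21) = -242 + (-6 - 1*(-12))*126 = -242 + (-6 + 12)*126 = -242 + 6*126 = -242 + 756 = 514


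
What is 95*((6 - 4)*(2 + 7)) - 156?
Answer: 1554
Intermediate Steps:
95*((6 - 4)*(2 + 7)) - 156 = 95*(2*9) - 156 = 95*18 - 156 = 1710 - 156 = 1554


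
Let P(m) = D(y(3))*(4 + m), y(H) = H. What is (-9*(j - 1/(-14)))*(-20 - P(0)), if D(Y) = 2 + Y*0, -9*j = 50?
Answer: -1382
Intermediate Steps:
j = -50/9 (j = -⅑*50 = -50/9 ≈ -5.5556)
D(Y) = 2 (D(Y) = 2 + 0 = 2)
P(m) = 8 + 2*m (P(m) = 2*(4 + m) = 8 + 2*m)
(-9*(j - 1/(-14)))*(-20 - P(0)) = (-9*(-50/9 - 1/(-14)))*(-20 - (8 + 2*0)) = (-9*(-50/9 - 1*(-1/14)))*(-20 - (8 + 0)) = (-9*(-50/9 + 1/14))*(-20 - 1*8) = (-9*(-691/126))*(-20 - 8) = (691/14)*(-28) = -1382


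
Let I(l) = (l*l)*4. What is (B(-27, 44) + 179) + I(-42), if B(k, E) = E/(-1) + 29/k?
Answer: 194128/27 ≈ 7189.9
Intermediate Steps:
B(k, E) = -E + 29/k (B(k, E) = E*(-1) + 29/k = -E + 29/k)
I(l) = 4*l² (I(l) = l²*4 = 4*l²)
(B(-27, 44) + 179) + I(-42) = ((-1*44 + 29/(-27)) + 179) + 4*(-42)² = ((-44 + 29*(-1/27)) + 179) + 4*1764 = ((-44 - 29/27) + 179) + 7056 = (-1217/27 + 179) + 7056 = 3616/27 + 7056 = 194128/27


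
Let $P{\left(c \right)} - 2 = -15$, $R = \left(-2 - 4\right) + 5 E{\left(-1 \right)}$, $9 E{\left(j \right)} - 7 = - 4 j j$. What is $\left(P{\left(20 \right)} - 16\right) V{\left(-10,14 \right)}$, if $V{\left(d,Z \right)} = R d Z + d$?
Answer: $- \frac{51910}{3} \approx -17303.0$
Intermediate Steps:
$E{\left(j \right)} = \frac{7}{9} - \frac{4 j^{2}}{9}$ ($E{\left(j \right)} = \frac{7}{9} + \frac{- 4 j j}{9} = \frac{7}{9} + \frac{\left(-4\right) j^{2}}{9} = \frac{7}{9} - \frac{4 j^{2}}{9}$)
$R = - \frac{13}{3}$ ($R = \left(-2 - 4\right) + 5 \left(\frac{7}{9} - \frac{4 \left(-1\right)^{2}}{9}\right) = \left(-2 - 4\right) + 5 \left(\frac{7}{9} - \frac{4}{9}\right) = -6 + 5 \left(\frac{7}{9} - \frac{4}{9}\right) = -6 + 5 \cdot \frac{1}{3} = -6 + \frac{5}{3} = - \frac{13}{3} \approx -4.3333$)
$P{\left(c \right)} = -13$ ($P{\left(c \right)} = 2 - 15 = -13$)
$V{\left(d,Z \right)} = d - \frac{13 Z d}{3}$ ($V{\left(d,Z \right)} = - \frac{13 d}{3} Z + d = - \frac{13 Z d}{3} + d = d - \frac{13 Z d}{3}$)
$\left(P{\left(20 \right)} - 16\right) V{\left(-10,14 \right)} = \left(-13 - 16\right) \frac{1}{3} \left(-10\right) \left(3 - 182\right) = - 29 \cdot \frac{1}{3} \left(-10\right) \left(3 - 182\right) = - 29 \cdot \frac{1}{3} \left(-10\right) \left(-179\right) = \left(-29\right) \frac{1790}{3} = - \frac{51910}{3}$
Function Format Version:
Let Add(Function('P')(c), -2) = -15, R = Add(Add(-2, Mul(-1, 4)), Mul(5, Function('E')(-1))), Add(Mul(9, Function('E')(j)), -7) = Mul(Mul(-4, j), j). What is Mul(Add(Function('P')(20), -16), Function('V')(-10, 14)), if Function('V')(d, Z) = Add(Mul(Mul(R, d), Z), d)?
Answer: Rational(-51910, 3) ≈ -17303.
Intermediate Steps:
Function('E')(j) = Add(Rational(7, 9), Mul(Rational(-4, 9), Pow(j, 2))) (Function('E')(j) = Add(Rational(7, 9), Mul(Rational(1, 9), Mul(Mul(-4, j), j))) = Add(Rational(7, 9), Mul(Rational(1, 9), Mul(-4, Pow(j, 2)))) = Add(Rational(7, 9), Mul(Rational(-4, 9), Pow(j, 2))))
R = Rational(-13, 3) (R = Add(Add(-2, Mul(-1, 4)), Mul(5, Add(Rational(7, 9), Mul(Rational(-4, 9), Pow(-1, 2))))) = Add(Add(-2, -4), Mul(5, Add(Rational(7, 9), Mul(Rational(-4, 9), 1)))) = Add(-6, Mul(5, Add(Rational(7, 9), Rational(-4, 9)))) = Add(-6, Mul(5, Rational(1, 3))) = Add(-6, Rational(5, 3)) = Rational(-13, 3) ≈ -4.3333)
Function('P')(c) = -13 (Function('P')(c) = Add(2, -15) = -13)
Function('V')(d, Z) = Add(d, Mul(Rational(-13, 3), Z, d)) (Function('V')(d, Z) = Add(Mul(Mul(Rational(-13, 3), d), Z), d) = Add(Mul(Rational(-13, 3), Z, d), d) = Add(d, Mul(Rational(-13, 3), Z, d)))
Mul(Add(Function('P')(20), -16), Function('V')(-10, 14)) = Mul(Add(-13, -16), Mul(Rational(1, 3), -10, Add(3, Mul(-13, 14)))) = Mul(-29, Mul(Rational(1, 3), -10, Add(3, -182))) = Mul(-29, Mul(Rational(1, 3), -10, -179)) = Mul(-29, Rational(1790, 3)) = Rational(-51910, 3)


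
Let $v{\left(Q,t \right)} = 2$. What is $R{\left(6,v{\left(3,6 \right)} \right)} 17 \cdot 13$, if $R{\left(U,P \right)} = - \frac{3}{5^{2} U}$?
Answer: $- \frac{221}{50} \approx -4.42$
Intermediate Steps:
$R{\left(U,P \right)} = - \frac{3}{25 U}$
$R{\left(6,v{\left(3,6 \right)} \right)} 17 \cdot 13 = - \frac{3}{25 \cdot 6} \cdot 17 \cdot 13 = \left(- \frac{3}{25}\right) \frac{1}{6} \cdot 17 \cdot 13 = \left(- \frac{1}{50}\right) 17 \cdot 13 = \left(- \frac{17}{50}\right) 13 = - \frac{221}{50}$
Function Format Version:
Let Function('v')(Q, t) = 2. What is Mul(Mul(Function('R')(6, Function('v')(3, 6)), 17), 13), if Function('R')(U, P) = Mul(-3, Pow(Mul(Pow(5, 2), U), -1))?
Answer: Rational(-221, 50) ≈ -4.4200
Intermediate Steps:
Function('R')(U, P) = Mul(Rational(-3, 25), Pow(U, -1)) (Function('R')(U, P) = Mul(-3, Pow(Mul(25, U), -1)) = Mul(-3, Mul(Rational(1, 25), Pow(U, -1))) = Mul(Rational(-3, 25), Pow(U, -1)))
Mul(Mul(Function('R')(6, Function('v')(3, 6)), 17), 13) = Mul(Mul(Mul(Rational(-3, 25), Pow(6, -1)), 17), 13) = Mul(Mul(Mul(Rational(-3, 25), Rational(1, 6)), 17), 13) = Mul(Mul(Rational(-1, 50), 17), 13) = Mul(Rational(-17, 50), 13) = Rational(-221, 50)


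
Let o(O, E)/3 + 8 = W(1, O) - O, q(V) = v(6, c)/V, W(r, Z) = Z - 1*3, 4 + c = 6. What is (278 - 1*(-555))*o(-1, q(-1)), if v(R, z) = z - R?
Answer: -27489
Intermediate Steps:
c = 2 (c = -4 + 6 = 2)
W(r, Z) = -3 + Z (W(r, Z) = Z - 3 = -3 + Z)
q(V) = -4/V (q(V) = (2 - 1*6)/V = (2 - 6)/V = -4/V)
o(O, E) = -33 (o(O, E) = -24 + 3*((-3 + O) - O) = -24 + 3*(-3) = -24 - 9 = -33)
(278 - 1*(-555))*o(-1, q(-1)) = (278 - 1*(-555))*(-33) = (278 + 555)*(-33) = 833*(-33) = -27489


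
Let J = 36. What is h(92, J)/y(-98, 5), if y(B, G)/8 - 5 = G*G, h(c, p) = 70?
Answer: 7/24 ≈ 0.29167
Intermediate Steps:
y(B, G) = 40 + 8*G² (y(B, G) = 40 + 8*(G*G) = 40 + 8*G²)
h(92, J)/y(-98, 5) = 70/(40 + 8*5²) = 70/(40 + 8*25) = 70/(40 + 200) = 70/240 = 70*(1/240) = 7/24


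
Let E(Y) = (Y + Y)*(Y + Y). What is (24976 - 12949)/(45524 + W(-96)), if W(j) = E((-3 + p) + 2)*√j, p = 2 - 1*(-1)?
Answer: 136879287/518114788 - 48108*I*√6/129528697 ≈ 0.26419 - 0.00090976*I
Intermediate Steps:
p = 3 (p = 2 + 1 = 3)
E(Y) = 4*Y² (E(Y) = (2*Y)*(2*Y) = 4*Y²)
W(j) = 16*√j (W(j) = (4*((-3 + 3) + 2)²)*√j = (4*(0 + 2)²)*√j = (4*2²)*√j = (4*4)*√j = 16*√j)
(24976 - 12949)/(45524 + W(-96)) = (24976 - 12949)/(45524 + 16*√(-96)) = 12027/(45524 + 16*(4*I*√6)) = 12027/(45524 + 64*I*√6)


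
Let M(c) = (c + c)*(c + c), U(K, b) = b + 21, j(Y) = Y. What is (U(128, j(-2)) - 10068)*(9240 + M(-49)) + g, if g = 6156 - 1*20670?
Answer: -189377870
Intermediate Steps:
g = -14514 (g = 6156 - 20670 = -14514)
U(K, b) = 21 + b
M(c) = 4*c**2 (M(c) = (2*c)*(2*c) = 4*c**2)
(U(128, j(-2)) - 10068)*(9240 + M(-49)) + g = ((21 - 2) - 10068)*(9240 + 4*(-49)**2) - 14514 = (19 - 10068)*(9240 + 4*2401) - 14514 = -10049*(9240 + 9604) - 14514 = -10049*18844 - 14514 = -189363356 - 14514 = -189377870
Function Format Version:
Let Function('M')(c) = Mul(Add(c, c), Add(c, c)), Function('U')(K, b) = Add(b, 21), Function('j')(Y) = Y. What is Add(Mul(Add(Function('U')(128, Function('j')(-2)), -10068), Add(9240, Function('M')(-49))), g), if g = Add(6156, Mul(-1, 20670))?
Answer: -189377870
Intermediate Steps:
g = -14514 (g = Add(6156, -20670) = -14514)
Function('U')(K, b) = Add(21, b)
Function('M')(c) = Mul(4, Pow(c, 2)) (Function('M')(c) = Mul(Mul(2, c), Mul(2, c)) = Mul(4, Pow(c, 2)))
Add(Mul(Add(Function('U')(128, Function('j')(-2)), -10068), Add(9240, Function('M')(-49))), g) = Add(Mul(Add(Add(21, -2), -10068), Add(9240, Mul(4, Pow(-49, 2)))), -14514) = Add(Mul(Add(19, -10068), Add(9240, Mul(4, 2401))), -14514) = Add(Mul(-10049, Add(9240, 9604)), -14514) = Add(Mul(-10049, 18844), -14514) = Add(-189363356, -14514) = -189377870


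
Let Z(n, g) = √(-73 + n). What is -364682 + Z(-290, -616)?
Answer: -364682 + 11*I*√3 ≈ -3.6468e+5 + 19.053*I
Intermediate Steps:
-364682 + Z(-290, -616) = -364682 + √(-73 - 290) = -364682 + √(-363) = -364682 + 11*I*√3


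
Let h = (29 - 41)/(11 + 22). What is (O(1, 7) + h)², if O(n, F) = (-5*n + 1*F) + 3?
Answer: 2601/121 ≈ 21.496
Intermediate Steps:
h = -4/11 (h = -12/33 = -12*1/33 = -4/11 ≈ -0.36364)
O(n, F) = 3 + F - 5*n (O(n, F) = (-5*n + F) + 3 = (F - 5*n) + 3 = 3 + F - 5*n)
(O(1, 7) + h)² = ((3 + 7 - 5*1) - 4/11)² = ((3 + 7 - 5) - 4/11)² = (5 - 4/11)² = (51/11)² = 2601/121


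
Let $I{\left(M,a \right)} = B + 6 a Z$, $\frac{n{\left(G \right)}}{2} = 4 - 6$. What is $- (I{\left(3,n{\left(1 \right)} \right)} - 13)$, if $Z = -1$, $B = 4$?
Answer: $-15$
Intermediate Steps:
$n{\left(G \right)} = -4$ ($n{\left(G \right)} = 2 \left(4 - 6\right) = 2 \left(-2\right) = -4$)
$I{\left(M,a \right)} = 4 - 6 a$ ($I{\left(M,a \right)} = 4 + 6 a \left(-1\right) = 4 + 6 \left(- a\right) = 4 - 6 a$)
$- (I{\left(3,n{\left(1 \right)} \right)} - 13) = - (\left(4 - -24\right) - 13) = - (\left(4 + 24\right) - 13) = - (28 - 13) = \left(-1\right) 15 = -15$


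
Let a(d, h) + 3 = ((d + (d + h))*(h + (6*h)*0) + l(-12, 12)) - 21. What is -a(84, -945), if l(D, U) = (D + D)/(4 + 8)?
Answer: -734239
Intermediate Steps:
l(D, U) = D/6 (l(D, U) = (2*D)/12 = (2*D)*(1/12) = D/6)
a(d, h) = -26 + h*(h + 2*d) (a(d, h) = -3 + (((d + (d + h))*(h + (6*h)*0) + (⅙)*(-12)) - 21) = -3 + (((h + 2*d)*(h + 0) - 2) - 21) = -3 + (((h + 2*d)*h - 2) - 21) = -3 + ((h*(h + 2*d) - 2) - 21) = -3 + ((-2 + h*(h + 2*d)) - 21) = -3 + (-23 + h*(h + 2*d)) = -26 + h*(h + 2*d))
-a(84, -945) = -(-26 + (-945)² + 2*84*(-945)) = -(-26 + 893025 - 158760) = -1*734239 = -734239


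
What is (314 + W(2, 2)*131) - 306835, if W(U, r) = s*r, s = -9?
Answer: -308879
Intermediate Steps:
W(U, r) = -9*r
(314 + W(2, 2)*131) - 306835 = (314 - 9*2*131) - 306835 = (314 - 18*131) - 306835 = (314 - 2358) - 306835 = -2044 - 306835 = -308879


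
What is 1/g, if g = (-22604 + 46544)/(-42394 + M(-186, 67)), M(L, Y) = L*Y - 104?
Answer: -916/399 ≈ -2.2957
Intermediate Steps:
M(L, Y) = -104 + L*Y
g = -399/916 (g = (-22604 + 46544)/(-42394 + (-104 - 186*67)) = 23940/(-42394 + (-104 - 12462)) = 23940/(-42394 - 12566) = 23940/(-54960) = 23940*(-1/54960) = -399/916 ≈ -0.43559)
1/g = 1/(-399/916) = -916/399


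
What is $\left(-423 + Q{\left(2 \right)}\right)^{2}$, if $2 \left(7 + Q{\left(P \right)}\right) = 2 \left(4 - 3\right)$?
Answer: $184041$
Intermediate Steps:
$Q{\left(P \right)} = -6$ ($Q{\left(P \right)} = -7 + \frac{2 \left(4 - 3\right)}{2} = -7 + \frac{2 \cdot 1}{2} = -7 + \frac{1}{2} \cdot 2 = -7 + 1 = -6$)
$\left(-423 + Q{\left(2 \right)}\right)^{2} = \left(-423 - 6\right)^{2} = \left(-429\right)^{2} = 184041$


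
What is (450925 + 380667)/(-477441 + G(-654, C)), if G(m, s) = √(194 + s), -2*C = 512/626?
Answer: -41424101443512/23782773764653 - 831592*√18965922/71348321293959 ≈ -1.7418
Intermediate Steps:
C = -128/313 (C = -256/626 = -½*256/313 = -128/313 ≈ -0.40895)
(450925 + 380667)/(-477441 + G(-654, C)) = (450925 + 380667)/(-477441 + √(194 - 128/313)) = 831592/(-477441 + √(60594/313)) = 831592/(-477441 + √18965922/313)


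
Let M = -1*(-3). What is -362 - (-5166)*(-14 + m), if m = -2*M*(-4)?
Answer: 51298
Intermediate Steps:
M = 3
m = 24 (m = -2*3*(-4) = -6*(-4) = 24)
-362 - (-5166)*(-14 + m) = -362 - (-5166)*(-14 + 24) = -362 - (-5166)*10 = -362 - 287*(-180) = -362 + 51660 = 51298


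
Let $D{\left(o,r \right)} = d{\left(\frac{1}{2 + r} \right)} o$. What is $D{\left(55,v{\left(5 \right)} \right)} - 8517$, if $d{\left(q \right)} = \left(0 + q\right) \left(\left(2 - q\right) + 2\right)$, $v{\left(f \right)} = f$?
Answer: $- \frac{415848}{49} \approx -8486.7$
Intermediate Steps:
$d{\left(q \right)} = q \left(4 - q\right)$
$D{\left(o,r \right)} = \frac{o \left(4 - \frac{1}{2 + r}\right)}{2 + r}$ ($D{\left(o,r \right)} = \frac{4 - \frac{1}{2 + r}}{2 + r} o = \frac{o \left(4 - \frac{1}{2 + r}\right)}{2 + r}$)
$D{\left(55,v{\left(5 \right)} \right)} - 8517 = \frac{55 \left(7 + 4 \cdot 5\right)}{\left(2 + 5\right)^{2}} - 8517 = \frac{55 \left(7 + 20\right)}{49} - 8517 = 55 \cdot \frac{1}{49} \cdot 27 - 8517 = \frac{1485}{49} - 8517 = - \frac{415848}{49}$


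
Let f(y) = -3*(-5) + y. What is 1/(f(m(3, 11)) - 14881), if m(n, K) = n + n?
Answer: -1/14860 ≈ -6.7295e-5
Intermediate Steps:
m(n, K) = 2*n
f(y) = 15 + y
1/(f(m(3, 11)) - 14881) = 1/((15 + 2*3) - 14881) = 1/((15 + 6) - 14881) = 1/(21 - 14881) = 1/(-14860) = -1/14860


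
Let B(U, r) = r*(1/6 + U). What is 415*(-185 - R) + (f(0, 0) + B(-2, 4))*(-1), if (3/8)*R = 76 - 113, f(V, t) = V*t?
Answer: -35821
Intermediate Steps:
B(U, r) = r*(⅙ + U)
R = -296/3 (R = 8*(76 - 113)/3 = (8/3)*(-37) = -296/3 ≈ -98.667)
415*(-185 - R) + (f(0, 0) + B(-2, 4))*(-1) = 415*(-185 - 1*(-296/3)) + (0*0 + 4*(⅙ - 2))*(-1) = 415*(-185 + 296/3) + (0 + 4*(-11/6))*(-1) = 415*(-259/3) + (0 - 22/3)*(-1) = -107485/3 - 22/3*(-1) = -107485/3 + 22/3 = -35821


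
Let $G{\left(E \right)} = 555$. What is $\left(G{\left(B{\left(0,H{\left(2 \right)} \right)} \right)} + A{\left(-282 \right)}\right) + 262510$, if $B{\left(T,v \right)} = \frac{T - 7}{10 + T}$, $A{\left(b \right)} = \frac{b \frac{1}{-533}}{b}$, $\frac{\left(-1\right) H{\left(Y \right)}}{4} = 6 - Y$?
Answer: $\frac{140213644}{533} \approx 2.6307 \cdot 10^{5}$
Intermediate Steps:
$H{\left(Y \right)} = -24 + 4 Y$ ($H{\left(Y \right)} = - 4 \left(6 - Y\right) = -24 + 4 Y$)
$A{\left(b \right)} = - \frac{1}{533}$ ($A{\left(b \right)} = \frac{b \left(- \frac{1}{533}\right)}{b} = \frac{\left(- \frac{1}{533}\right) b}{b} = - \frac{1}{533}$)
$B{\left(T,v \right)} = \frac{-7 + T}{10 + T}$
$\left(G{\left(B{\left(0,H{\left(2 \right)} \right)} \right)} + A{\left(-282 \right)}\right) + 262510 = \left(555 - \frac{1}{533}\right) + 262510 = \frac{295814}{533} + 262510 = \frac{140213644}{533}$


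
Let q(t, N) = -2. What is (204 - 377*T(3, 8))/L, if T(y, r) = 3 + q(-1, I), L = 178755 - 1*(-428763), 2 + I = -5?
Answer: -173/607518 ≈ -0.00028477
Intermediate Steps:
I = -7 (I = -2 - 5 = -7)
L = 607518 (L = 178755 + 428763 = 607518)
T(y, r) = 1 (T(y, r) = 3 - 2 = 1)
(204 - 377*T(3, 8))/L = (204 - 377*1)/607518 = (204 - 377)*(1/607518) = -173*1/607518 = -173/607518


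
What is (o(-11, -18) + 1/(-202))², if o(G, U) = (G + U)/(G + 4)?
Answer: 34234201/1999396 ≈ 17.122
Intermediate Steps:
o(G, U) = (G + U)/(4 + G)
(o(-11, -18) + 1/(-202))² = ((-11 - 18)/(4 - 11) + 1/(-202))² = (-29/(-7) - 1/202)² = (-⅐*(-29) - 1/202)² = (29/7 - 1/202)² = (5851/1414)² = 34234201/1999396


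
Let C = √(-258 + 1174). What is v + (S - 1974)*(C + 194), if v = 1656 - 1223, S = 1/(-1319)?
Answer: -504548031/1319 - 5207414*√229/1319 ≈ -4.4227e+5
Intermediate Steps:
S = -1/1319 ≈ -0.00075815
C = 2*√229 (C = √916 = 2*√229 ≈ 30.266)
v = 433
v + (S - 1974)*(C + 194) = 433 + (-1/1319 - 1974)*(2*√229 + 194) = 433 - 2603707*(194 + 2*√229)/1319 = 433 + (-505119158/1319 - 5207414*√229/1319) = -504548031/1319 - 5207414*√229/1319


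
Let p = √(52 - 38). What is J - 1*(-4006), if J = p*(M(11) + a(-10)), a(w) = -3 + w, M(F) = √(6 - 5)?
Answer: 4006 - 12*√14 ≈ 3961.1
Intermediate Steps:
M(F) = 1 (M(F) = √1 = 1)
p = √14 ≈ 3.7417
J = -12*√14 (J = √14*(1 + (-3 - 10)) = √14*(1 - 13) = √14*(-12) = -12*√14 ≈ -44.900)
J - 1*(-4006) = -12*√14 - 1*(-4006) = -12*√14 + 4006 = 4006 - 12*√14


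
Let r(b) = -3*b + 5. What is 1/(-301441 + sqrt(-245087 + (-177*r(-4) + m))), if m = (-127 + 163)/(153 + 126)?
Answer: -9344671/2816874661883 - 2*I*sqrt(59605033)/2816874661883 ≈ -3.3174e-6 - 5.4816e-9*I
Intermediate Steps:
m = 4/31 (m = 36/279 = 36*(1/279) = 4/31 ≈ 0.12903)
r(b) = 5 - 3*b
1/(-301441 + sqrt(-245087 + (-177*r(-4) + m))) = 1/(-301441 + sqrt(-245087 + (-177*(5 - 3*(-4)) + 4/31))) = 1/(-301441 + sqrt(-245087 + (-177*(5 + 12) + 4/31))) = 1/(-301441 + sqrt(-245087 + (-177*17 + 4/31))) = 1/(-301441 + sqrt(-245087 + (-3009 + 4/31))) = 1/(-301441 + sqrt(-245087 - 93275/31)) = 1/(-301441 + sqrt(-7690972/31)) = 1/(-301441 + 2*I*sqrt(59605033)/31)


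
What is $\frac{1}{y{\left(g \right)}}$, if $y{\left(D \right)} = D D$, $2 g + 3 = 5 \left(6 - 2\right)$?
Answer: $\frac{4}{289} \approx 0.013841$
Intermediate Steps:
$g = \frac{17}{2}$ ($g = - \frac{3}{2} + \frac{5 \left(6 - 2\right)}{2} = - \frac{3}{2} + \frac{5 \cdot 4}{2} = - \frac{3}{2} + \frac{1}{2} \cdot 20 = - \frac{3}{2} + 10 = \frac{17}{2} \approx 8.5$)
$y{\left(D \right)} = D^{2}$
$\frac{1}{y{\left(g \right)}} = \frac{1}{\left(\frac{17}{2}\right)^{2}} = \frac{1}{\frac{289}{4}} = \frac{4}{289}$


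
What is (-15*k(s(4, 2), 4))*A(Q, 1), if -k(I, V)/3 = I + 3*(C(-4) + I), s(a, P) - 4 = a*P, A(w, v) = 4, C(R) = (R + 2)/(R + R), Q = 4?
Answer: 8775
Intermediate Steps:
C(R) = (2 + R)/(2*R) (C(R) = (2 + R)/((2*R)) = (2 + R)*(1/(2*R)) = (2 + R)/(2*R))
s(a, P) = 4 + P*a (s(a, P) = 4 + a*P = 4 + P*a)
k(I, V) = -9/4 - 12*I (k(I, V) = -3*(I + 3*((1/2)*(2 - 4)/(-4) + I)) = -3*(I + 3*((1/2)*(-1/4)*(-2) + I)) = -3*(I + 3*(1/4 + I)) = -3*(I + (3/4 + 3*I)) = -3*(3/4 + 4*I) = -9/4 - 12*I)
(-15*k(s(4, 2), 4))*A(Q, 1) = -15*(-9/4 - 12*(4 + 2*4))*4 = -15*(-9/4 - 12*(4 + 8))*4 = -15*(-9/4 - 12*12)*4 = -15*(-9/4 - 144)*4 = -15*(-585/4)*4 = (8775/4)*4 = 8775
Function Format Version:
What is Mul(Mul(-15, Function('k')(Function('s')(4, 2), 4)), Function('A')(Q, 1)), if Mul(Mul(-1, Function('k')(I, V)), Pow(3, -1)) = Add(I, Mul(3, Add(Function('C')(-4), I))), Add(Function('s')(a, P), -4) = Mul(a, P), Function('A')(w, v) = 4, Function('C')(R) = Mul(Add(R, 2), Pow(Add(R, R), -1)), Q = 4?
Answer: 8775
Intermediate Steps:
Function('C')(R) = Mul(Rational(1, 2), Pow(R, -1), Add(2, R)) (Function('C')(R) = Mul(Add(2, R), Pow(Mul(2, R), -1)) = Mul(Add(2, R), Mul(Rational(1, 2), Pow(R, -1))) = Mul(Rational(1, 2), Pow(R, -1), Add(2, R)))
Function('s')(a, P) = Add(4, Mul(P, a)) (Function('s')(a, P) = Add(4, Mul(a, P)) = Add(4, Mul(P, a)))
Function('k')(I, V) = Add(Rational(-9, 4), Mul(-12, I)) (Function('k')(I, V) = Mul(-3, Add(I, Mul(3, Add(Mul(Rational(1, 2), Pow(-4, -1), Add(2, -4)), I)))) = Mul(-3, Add(I, Mul(3, Add(Mul(Rational(1, 2), Rational(-1, 4), -2), I)))) = Mul(-3, Add(I, Mul(3, Add(Rational(1, 4), I)))) = Mul(-3, Add(I, Add(Rational(3, 4), Mul(3, I)))) = Mul(-3, Add(Rational(3, 4), Mul(4, I))) = Add(Rational(-9, 4), Mul(-12, I)))
Mul(Mul(-15, Function('k')(Function('s')(4, 2), 4)), Function('A')(Q, 1)) = Mul(Mul(-15, Add(Rational(-9, 4), Mul(-12, Add(4, Mul(2, 4))))), 4) = Mul(Mul(-15, Add(Rational(-9, 4), Mul(-12, Add(4, 8)))), 4) = Mul(Mul(-15, Add(Rational(-9, 4), Mul(-12, 12))), 4) = Mul(Mul(-15, Add(Rational(-9, 4), -144)), 4) = Mul(Mul(-15, Rational(-585, 4)), 4) = Mul(Rational(8775, 4), 4) = 8775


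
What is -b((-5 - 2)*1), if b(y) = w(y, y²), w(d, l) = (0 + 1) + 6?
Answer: -7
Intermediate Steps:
w(d, l) = 7 (w(d, l) = 1 + 6 = 7)
b(y) = 7
-b((-5 - 2)*1) = -1*7 = -7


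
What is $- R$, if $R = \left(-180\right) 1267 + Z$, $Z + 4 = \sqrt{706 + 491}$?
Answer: $228064 - 3 \sqrt{133} \approx 2.2803 \cdot 10^{5}$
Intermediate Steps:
$Z = -4 + 3 \sqrt{133}$ ($Z = -4 + \sqrt{706 + 491} = -4 + \sqrt{1197} = -4 + 3 \sqrt{133} \approx 30.598$)
$R = -228064 + 3 \sqrt{133}$ ($R = \left(-180\right) 1267 - \left(4 - 3 \sqrt{133}\right) = -228060 - \left(4 - 3 \sqrt{133}\right) = -228064 + 3 \sqrt{133} \approx -2.2803 \cdot 10^{5}$)
$- R = - (-228064 + 3 \sqrt{133}) = 228064 - 3 \sqrt{133}$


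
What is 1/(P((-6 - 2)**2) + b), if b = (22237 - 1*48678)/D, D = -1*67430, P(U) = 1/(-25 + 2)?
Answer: 1550890/540713 ≈ 2.8682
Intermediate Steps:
P(U) = -1/23 (P(U) = 1/(-23) = -1/23)
D = -67430
b = 26441/67430 (b = (22237 - 1*48678)/(-67430) = (22237 - 48678)*(-1/67430) = -26441*(-1/67430) = 26441/67430 ≈ 0.39213)
1/(P((-6 - 2)**2) + b) = 1/(-1/23 + 26441/67430) = 1/(540713/1550890) = 1550890/540713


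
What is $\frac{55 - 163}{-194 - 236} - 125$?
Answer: $- \frac{26821}{215} \approx -124.75$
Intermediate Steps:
$\frac{55 - 163}{-194 - 236} - 125 = \frac{55 - 163}{-430} - 125 = \left(-108\right) \left(- \frac{1}{430}\right) - 125 = \frac{54}{215} - 125 = - \frac{26821}{215}$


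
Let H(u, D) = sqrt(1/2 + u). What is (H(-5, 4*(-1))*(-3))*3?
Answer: -27*I*sqrt(2)/2 ≈ -19.092*I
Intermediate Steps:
H(u, D) = sqrt(1/2 + u)
(H(-5, 4*(-1))*(-3))*3 = ((sqrt(2 + 4*(-5))/2)*(-3))*3 = ((sqrt(2 - 20)/2)*(-3))*3 = ((sqrt(-18)/2)*(-3))*3 = (((3*I*sqrt(2))/2)*(-3))*3 = ((3*I*sqrt(2)/2)*(-3))*3 = -9*I*sqrt(2)/2*3 = -27*I*sqrt(2)/2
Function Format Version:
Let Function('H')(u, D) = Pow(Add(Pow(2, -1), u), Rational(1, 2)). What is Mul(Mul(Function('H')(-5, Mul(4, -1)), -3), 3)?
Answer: Mul(Rational(-27, 2), I, Pow(2, Rational(1, 2))) ≈ Mul(-19.092, I)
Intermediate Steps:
Function('H')(u, D) = Pow(Add(Rational(1, 2), u), Rational(1, 2))
Mul(Mul(Function('H')(-5, Mul(4, -1)), -3), 3) = Mul(Mul(Mul(Rational(1, 2), Pow(Add(2, Mul(4, -5)), Rational(1, 2))), -3), 3) = Mul(Mul(Mul(Rational(1, 2), Pow(Add(2, -20), Rational(1, 2))), -3), 3) = Mul(Mul(Mul(Rational(1, 2), Pow(-18, Rational(1, 2))), -3), 3) = Mul(Mul(Mul(Rational(1, 2), Mul(3, I, Pow(2, Rational(1, 2)))), -3), 3) = Mul(Mul(Mul(Rational(3, 2), I, Pow(2, Rational(1, 2))), -3), 3) = Mul(Mul(Rational(-9, 2), I, Pow(2, Rational(1, 2))), 3) = Mul(Rational(-27, 2), I, Pow(2, Rational(1, 2)))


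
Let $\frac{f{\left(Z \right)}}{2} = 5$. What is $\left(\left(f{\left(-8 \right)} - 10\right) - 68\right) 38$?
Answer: $-2584$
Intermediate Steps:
$f{\left(Z \right)} = 10$ ($f{\left(Z \right)} = 2 \cdot 5 = 10$)
$\left(\left(f{\left(-8 \right)} - 10\right) - 68\right) 38 = \left(\left(10 - 10\right) - 68\right) 38 = \left(0 - 68\right) 38 = \left(-68\right) 38 = -2584$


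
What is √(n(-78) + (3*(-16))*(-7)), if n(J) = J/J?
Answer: √337 ≈ 18.358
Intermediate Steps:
n(J) = 1
√(n(-78) + (3*(-16))*(-7)) = √(1 + (3*(-16))*(-7)) = √(1 - 48*(-7)) = √(1 + 336) = √337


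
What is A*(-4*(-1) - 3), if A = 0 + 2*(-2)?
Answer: -4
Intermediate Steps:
A = -4 (A = 0 - 4 = -4)
A*(-4*(-1) - 3) = -4*(-4*(-1) - 3) = -4*(4 - 3) = -4*1 = -4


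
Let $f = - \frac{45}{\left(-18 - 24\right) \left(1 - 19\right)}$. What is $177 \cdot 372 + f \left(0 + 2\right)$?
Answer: $\frac{2765443}{42} \approx 65844.0$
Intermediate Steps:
$f = - \frac{5}{84}$ ($f = - \frac{45}{\left(-42\right) \left(-18\right)} = - \frac{45}{756} = \left(-45\right) \frac{1}{756} = - \frac{5}{84} \approx -0.059524$)
$177 \cdot 372 + f \left(0 + 2\right) = 177 \cdot 372 - \frac{5 \left(0 + 2\right)}{84} = 65844 - \frac{5}{42} = \frac{2765443}{42}$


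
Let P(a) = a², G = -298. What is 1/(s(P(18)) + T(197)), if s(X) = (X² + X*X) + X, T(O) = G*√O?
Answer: 52569/11049625447 + 149*√197/22099250894 ≈ 4.8522e-6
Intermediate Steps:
T(O) = -298*√O
s(X) = X + 2*X² (s(X) = (X² + X²) + X = 2*X² + X = X + 2*X²)
1/(s(P(18)) + T(197)) = 1/(18²*(1 + 2*18²) - 298*√197) = 1/(324*(1 + 2*324) - 298*√197) = 1/(324*(1 + 648) - 298*√197) = 1/(324*649 - 298*√197) = 1/(210276 - 298*√197)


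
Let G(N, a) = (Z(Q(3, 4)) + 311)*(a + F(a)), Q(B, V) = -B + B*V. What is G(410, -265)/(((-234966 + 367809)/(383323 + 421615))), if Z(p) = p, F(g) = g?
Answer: -136517484800/132843 ≈ -1.0277e+6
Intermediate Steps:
G(N, a) = 640*a (G(N, a) = (3*(-1 + 4) + 311)*(a + a) = (3*3 + 311)*(2*a) = (9 + 311)*(2*a) = 320*(2*a) = 640*a)
G(410, -265)/(((-234966 + 367809)/(383323 + 421615))) = (640*(-265))/(((-234966 + 367809)/(383323 + 421615))) = -169600/(132843/804938) = -169600/(132843*(1/804938)) = -169600/132843/804938 = -169600*804938/132843 = -136517484800/132843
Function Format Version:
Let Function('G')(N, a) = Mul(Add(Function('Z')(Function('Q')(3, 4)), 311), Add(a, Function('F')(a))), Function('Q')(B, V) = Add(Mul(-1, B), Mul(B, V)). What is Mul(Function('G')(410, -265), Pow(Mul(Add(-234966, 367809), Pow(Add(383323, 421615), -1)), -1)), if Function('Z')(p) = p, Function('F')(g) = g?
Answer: Rational(-136517484800, 132843) ≈ -1.0277e+6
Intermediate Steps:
Function('G')(N, a) = Mul(640, a) (Function('G')(N, a) = Mul(Add(Mul(3, Add(-1, 4)), 311), Add(a, a)) = Mul(Add(Mul(3, 3), 311), Mul(2, a)) = Mul(Add(9, 311), Mul(2, a)) = Mul(320, Mul(2, a)) = Mul(640, a))
Mul(Function('G')(410, -265), Pow(Mul(Add(-234966, 367809), Pow(Add(383323, 421615), -1)), -1)) = Mul(Mul(640, -265), Pow(Mul(Add(-234966, 367809), Pow(Add(383323, 421615), -1)), -1)) = Mul(-169600, Pow(Mul(132843, Pow(804938, -1)), -1)) = Mul(-169600, Pow(Mul(132843, Rational(1, 804938)), -1)) = Mul(-169600, Pow(Rational(132843, 804938), -1)) = Mul(-169600, Rational(804938, 132843)) = Rational(-136517484800, 132843)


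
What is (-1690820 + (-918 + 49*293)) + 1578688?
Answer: -98693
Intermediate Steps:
(-1690820 + (-918 + 49*293)) + 1578688 = (-1690820 + (-918 + 14357)) + 1578688 = (-1690820 + 13439) + 1578688 = -1677381 + 1578688 = -98693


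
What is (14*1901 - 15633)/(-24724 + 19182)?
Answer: -10981/5542 ≈ -1.9814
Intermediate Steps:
(14*1901 - 15633)/(-24724 + 19182) = (26614 - 15633)/(-5542) = 10981*(-1/5542) = -10981/5542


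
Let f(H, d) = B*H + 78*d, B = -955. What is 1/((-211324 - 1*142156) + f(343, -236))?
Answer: -1/699453 ≈ -1.4297e-6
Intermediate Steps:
f(H, d) = -955*H + 78*d
1/((-211324 - 1*142156) + f(343, -236)) = 1/((-211324 - 1*142156) + (-955*343 + 78*(-236))) = 1/((-211324 - 142156) + (-327565 - 18408)) = 1/(-353480 - 345973) = 1/(-699453) = -1/699453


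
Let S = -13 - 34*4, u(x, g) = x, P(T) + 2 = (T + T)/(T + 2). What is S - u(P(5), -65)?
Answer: -1039/7 ≈ -148.43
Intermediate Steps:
P(T) = -2 + 2*T/(2 + T) (P(T) = -2 + (T + T)/(T + 2) = -2 + (2*T)/(2 + T) = -2 + 2*T/(2 + T))
S = -149 (S = -13 - 136 = -149)
S - u(P(5), -65) = -149 - (-4)/(2 + 5) = -149 - (-4)/7 = -149 - 1*(-4/7) = -149 + 4/7 = -1039/7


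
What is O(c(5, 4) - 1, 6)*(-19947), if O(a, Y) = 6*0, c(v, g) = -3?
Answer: 0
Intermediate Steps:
O(a, Y) = 0
O(c(5, 4) - 1, 6)*(-19947) = 0*(-19947) = 0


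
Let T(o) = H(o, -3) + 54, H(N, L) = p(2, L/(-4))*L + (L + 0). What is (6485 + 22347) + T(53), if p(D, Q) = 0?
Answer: 28883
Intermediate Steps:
H(N, L) = L (H(N, L) = 0*L + (L + 0) = 0 + L = L)
T(o) = 51 (T(o) = -3 + 54 = 51)
(6485 + 22347) + T(53) = (6485 + 22347) + 51 = 28832 + 51 = 28883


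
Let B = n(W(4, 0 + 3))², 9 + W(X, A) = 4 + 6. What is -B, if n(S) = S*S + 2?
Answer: -9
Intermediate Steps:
W(X, A) = 1 (W(X, A) = -9 + (4 + 6) = -9 + 10 = 1)
n(S) = 2 + S² (n(S) = S² + 2 = 2 + S²)
B = 9 (B = (2 + 1²)² = (2 + 1)² = 3² = 9)
-B = -1*9 = -9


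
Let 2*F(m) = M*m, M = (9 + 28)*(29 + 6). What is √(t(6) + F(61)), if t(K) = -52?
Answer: √157782/2 ≈ 198.61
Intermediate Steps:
M = 1295 (M = 37*35 = 1295)
F(m) = 1295*m/2 (F(m) = (1295*m)/2 = 1295*m/2)
√(t(6) + F(61)) = √(-52 + (1295/2)*61) = √(-52 + 78995/2) = √(78891/2) = √157782/2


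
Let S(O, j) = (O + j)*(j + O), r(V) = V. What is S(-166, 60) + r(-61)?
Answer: 11175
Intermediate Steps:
S(O, j) = (O + j)² (S(O, j) = (O + j)*(O + j) = (O + j)²)
S(-166, 60) + r(-61) = (-166 + 60)² - 61 = (-106)² - 61 = 11236 - 61 = 11175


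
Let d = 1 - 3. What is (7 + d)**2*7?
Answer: 175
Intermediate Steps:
d = -2
(7 + d)**2*7 = (7 - 2)**2*7 = 5**2*7 = 25*7 = 175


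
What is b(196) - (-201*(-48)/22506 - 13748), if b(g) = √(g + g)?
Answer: 51567140/3751 + 14*√2 ≈ 13767.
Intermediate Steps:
b(g) = √2*√g (b(g) = √(2*g) = √2*√g)
b(196) - (-201*(-48)/22506 - 13748) = √2*√196 - (-201*(-48)/22506 - 13748) = √2*14 - (9648*(1/22506) - 13748) = 14*√2 - (1608/3751 - 13748) = 14*√2 - 1*(-51567140/3751) = 14*√2 + 51567140/3751 = 51567140/3751 + 14*√2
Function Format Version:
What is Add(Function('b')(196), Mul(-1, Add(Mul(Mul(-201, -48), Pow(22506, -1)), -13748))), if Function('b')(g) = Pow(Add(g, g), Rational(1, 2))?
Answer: Add(Rational(51567140, 3751), Mul(14, Pow(2, Rational(1, 2)))) ≈ 13767.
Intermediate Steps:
Function('b')(g) = Mul(Pow(2, Rational(1, 2)), Pow(g, Rational(1, 2))) (Function('b')(g) = Pow(Mul(2, g), Rational(1, 2)) = Mul(Pow(2, Rational(1, 2)), Pow(g, Rational(1, 2))))
Add(Function('b')(196), Mul(-1, Add(Mul(Mul(-201, -48), Pow(22506, -1)), -13748))) = Add(Mul(Pow(2, Rational(1, 2)), Pow(196, Rational(1, 2))), Mul(-1, Add(Mul(Mul(-201, -48), Pow(22506, -1)), -13748))) = Add(Mul(Pow(2, Rational(1, 2)), 14), Mul(-1, Add(Mul(9648, Rational(1, 22506)), -13748))) = Add(Mul(14, Pow(2, Rational(1, 2))), Mul(-1, Add(Rational(1608, 3751), -13748))) = Add(Mul(14, Pow(2, Rational(1, 2))), Mul(-1, Rational(-51567140, 3751))) = Add(Mul(14, Pow(2, Rational(1, 2))), Rational(51567140, 3751)) = Add(Rational(51567140, 3751), Mul(14, Pow(2, Rational(1, 2))))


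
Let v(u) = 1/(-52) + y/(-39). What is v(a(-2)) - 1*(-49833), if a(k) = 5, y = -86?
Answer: 7774289/156 ≈ 49835.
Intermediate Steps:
v(u) = 341/156 (v(u) = 1/(-52) - 86/(-39) = 1*(-1/52) - 86*(-1/39) = -1/52 + 86/39 = 341/156)
v(a(-2)) - 1*(-49833) = 341/156 - 1*(-49833) = 341/156 + 49833 = 7774289/156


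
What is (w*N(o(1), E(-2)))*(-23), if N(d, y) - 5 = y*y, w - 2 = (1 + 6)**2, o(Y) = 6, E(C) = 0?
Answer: -5865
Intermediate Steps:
w = 51 (w = 2 + (1 + 6)**2 = 2 + 7**2 = 2 + 49 = 51)
N(d, y) = 5 + y**2 (N(d, y) = 5 + y*y = 5 + y**2)
(w*N(o(1), E(-2)))*(-23) = (51*(5 + 0**2))*(-23) = (51*(5 + 0))*(-23) = (51*5)*(-23) = 255*(-23) = -5865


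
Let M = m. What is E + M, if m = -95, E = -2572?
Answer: -2667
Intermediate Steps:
M = -95
E + M = -2572 - 95 = -2667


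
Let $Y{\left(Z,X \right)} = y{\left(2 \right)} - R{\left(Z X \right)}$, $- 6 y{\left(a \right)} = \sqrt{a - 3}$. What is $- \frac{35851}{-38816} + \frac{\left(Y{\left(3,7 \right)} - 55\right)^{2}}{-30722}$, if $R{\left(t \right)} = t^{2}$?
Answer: $- \frac{38015737001}{5366273184} - \frac{248 i}{46083} \approx -7.0842 - 0.0053816 i$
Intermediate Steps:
$y{\left(a \right)} = - \frac{\sqrt{-3 + a}}{6}$ ($y{\left(a \right)} = - \frac{\sqrt{a - 3}}{6} = - \frac{\sqrt{-3 + a}}{6}$)
$Y{\left(Z,X \right)} = - \frac{i}{6} - X^{2} Z^{2}$ ($Y{\left(Z,X \right)} = - \frac{\sqrt{-3 + 2}}{6} - \left(Z X\right)^{2} = - \frac{\sqrt{-1}}{6} - \left(X Z\right)^{2} = - \frac{i}{6} - X^{2} Z^{2}$)
$- \frac{35851}{-38816} + \frac{\left(Y{\left(3,7 \right)} - 55\right)^{2}}{-30722} = - \frac{35851}{-38816} + \frac{\left(\left(- \frac{i}{6} - 7^{2} \cdot 3^{2}\right) - 55\right)^{2}}{-30722} = \left(-35851\right) \left(- \frac{1}{38816}\right) + \left(\left(- \frac{i}{6} - 49 \cdot 9\right) - 55\right)^{2} \left(- \frac{1}{30722}\right) = \frac{35851}{38816} + \left(\left(- \frac{i}{6} - 441\right) - 55\right)^{2} \left(- \frac{1}{30722}\right) = \frac{35851}{38816} + \left(\left(-441 - \frac{i}{6}\right) - 55\right)^{2} \left(- \frac{1}{30722}\right) = \frac{35851}{38816} + \left(-496 - \frac{i}{6}\right)^{2} \left(- \frac{1}{30722}\right) = \frac{35851}{38816} - \frac{\left(-496 - \frac{i}{6}\right)^{2}}{30722}$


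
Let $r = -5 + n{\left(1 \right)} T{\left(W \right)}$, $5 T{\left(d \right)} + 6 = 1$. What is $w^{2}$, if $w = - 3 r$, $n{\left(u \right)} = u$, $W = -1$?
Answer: $324$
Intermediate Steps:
$T{\left(d \right)} = -1$ ($T{\left(d \right)} = - \frac{6}{5} + \frac{1}{5} \cdot 1 = - \frac{6}{5} + \frac{1}{5} = -1$)
$r = -6$ ($r = -5 + 1 \left(-1\right) = -5 - 1 = -6$)
$w = 18$ ($w = \left(-3\right) \left(-6\right) = 18$)
$w^{2} = 18^{2} = 324$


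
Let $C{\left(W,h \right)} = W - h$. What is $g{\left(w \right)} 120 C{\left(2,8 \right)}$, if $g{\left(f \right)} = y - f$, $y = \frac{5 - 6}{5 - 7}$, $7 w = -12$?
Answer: $- \frac{11160}{7} \approx -1594.3$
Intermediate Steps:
$w = - \frac{12}{7}$ ($w = \frac{1}{7} \left(-12\right) = - \frac{12}{7} \approx -1.7143$)
$y = \frac{1}{2}$ ($y = - \frac{1}{-2} = \left(-1\right) \left(- \frac{1}{2}\right) = \frac{1}{2} \approx 0.5$)
$g{\left(f \right)} = \frac{1}{2} - f$
$g{\left(w \right)} 120 C{\left(2,8 \right)} = \left(\frac{1}{2} - - \frac{12}{7}\right) 120 \left(2 - 8\right) = \left(\frac{1}{2} + \frac{12}{7}\right) 120 \left(2 - 8\right) = \frac{31}{14} \cdot 120 \left(-6\right) = \frac{1860}{7} \left(-6\right) = - \frac{11160}{7}$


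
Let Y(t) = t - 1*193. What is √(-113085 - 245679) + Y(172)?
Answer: -21 + 2*I*√89691 ≈ -21.0 + 598.97*I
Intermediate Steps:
Y(t) = -193 + t (Y(t) = t - 193 = -193 + t)
√(-113085 - 245679) + Y(172) = √(-113085 - 245679) + (-193 + 172) = √(-358764) - 21 = 2*I*√89691 - 21 = -21 + 2*I*√89691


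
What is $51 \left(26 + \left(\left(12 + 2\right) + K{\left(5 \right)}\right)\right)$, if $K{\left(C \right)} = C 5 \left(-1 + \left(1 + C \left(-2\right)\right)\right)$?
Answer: $-10710$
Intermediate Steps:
$K{\left(C \right)} = - 10 C^{2}$ ($K{\left(C \right)} = 5 C \left(-1 - \left(-1 + 2 C\right)\right) = 5 C \left(- 2 C\right) = - 10 C^{2}$)
$51 \left(26 + \left(\left(12 + 2\right) + K{\left(5 \right)}\right)\right) = 51 \left(26 + \left(\left(12 + 2\right) - 10 \cdot 5^{2}\right)\right) = 51 \left(26 + \left(14 - 250\right)\right) = 51 \left(26 - 236\right) = 51 \left(-210\right) = -10710$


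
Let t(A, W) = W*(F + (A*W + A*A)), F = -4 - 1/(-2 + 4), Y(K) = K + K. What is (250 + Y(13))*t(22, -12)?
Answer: -713736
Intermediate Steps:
Y(K) = 2*K
F = -9/2 (F = -4 - 1/2 = -4 - 1*½ = -4 - ½ = -9/2 ≈ -4.5000)
t(A, W) = W*(-9/2 + A² + A*W) (t(A, W) = W*(-9/2 + (A*W + A*A)) = W*(-9/2 + (A*W + A²)) = W*(-9/2 + (A² + A*W)) = W*(-9/2 + A² + A*W))
(250 + Y(13))*t(22, -12) = (250 + 2*13)*((½)*(-12)*(-9 + 2*22² + 2*22*(-12))) = (250 + 26)*((½)*(-12)*(-9 + 2*484 - 528)) = 276*((½)*(-12)*(-9 + 968 - 528)) = 276*((½)*(-12)*431) = 276*(-2586) = -713736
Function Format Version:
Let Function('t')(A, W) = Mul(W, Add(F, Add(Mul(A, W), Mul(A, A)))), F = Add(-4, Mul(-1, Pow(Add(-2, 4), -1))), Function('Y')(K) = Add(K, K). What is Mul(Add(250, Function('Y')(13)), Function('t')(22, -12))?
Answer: -713736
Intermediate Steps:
Function('Y')(K) = Mul(2, K)
F = Rational(-9, 2) (F = Add(-4, Mul(-1, Pow(2, -1))) = Add(-4, Mul(-1, Rational(1, 2))) = Add(-4, Rational(-1, 2)) = Rational(-9, 2) ≈ -4.5000)
Function('t')(A, W) = Mul(W, Add(Rational(-9, 2), Pow(A, 2), Mul(A, W))) (Function('t')(A, W) = Mul(W, Add(Rational(-9, 2), Add(Mul(A, W), Mul(A, A)))) = Mul(W, Add(Rational(-9, 2), Add(Mul(A, W), Pow(A, 2)))) = Mul(W, Add(Rational(-9, 2), Add(Pow(A, 2), Mul(A, W)))) = Mul(W, Add(Rational(-9, 2), Pow(A, 2), Mul(A, W))))
Mul(Add(250, Function('Y')(13)), Function('t')(22, -12)) = Mul(Add(250, Mul(2, 13)), Mul(Rational(1, 2), -12, Add(-9, Mul(2, Pow(22, 2)), Mul(2, 22, -12)))) = Mul(Add(250, 26), Mul(Rational(1, 2), -12, Add(-9, Mul(2, 484), -528))) = Mul(276, Mul(Rational(1, 2), -12, Add(-9, 968, -528))) = Mul(276, Mul(Rational(1, 2), -12, 431)) = Mul(276, -2586) = -713736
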